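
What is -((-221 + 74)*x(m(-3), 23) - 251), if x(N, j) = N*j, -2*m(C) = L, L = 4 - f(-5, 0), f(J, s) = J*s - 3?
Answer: -23165/2 ≈ -11583.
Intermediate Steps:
f(J, s) = -3 + J*s
L = 7 (L = 4 - (-3 - 5*0) = 4 - (-3 + 0) = 4 - 1*(-3) = 4 + 3 = 7)
m(C) = -7/2 (m(C) = -½*7 = -7/2)
-((-221 + 74)*x(m(-3), 23) - 251) = -((-221 + 74)*(-7/2*23) - 251) = -(-147*(-161/2) - 251) = -(23667/2 - 251) = -1*23165/2 = -23165/2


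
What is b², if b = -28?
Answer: 784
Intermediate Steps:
b² = (-28)² = 784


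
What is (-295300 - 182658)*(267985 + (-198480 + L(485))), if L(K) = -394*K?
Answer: 58112523430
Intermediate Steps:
(-295300 - 182658)*(267985 + (-198480 + L(485))) = (-295300 - 182658)*(267985 + (-198480 - 394*485)) = -477958*(267985 + (-198480 - 191090)) = -477958*(267985 - 389570) = -477958*(-121585) = 58112523430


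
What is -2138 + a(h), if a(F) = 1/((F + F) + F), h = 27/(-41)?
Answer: -173219/81 ≈ -2138.5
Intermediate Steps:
h = -27/41 (h = 27*(-1/41) = -27/41 ≈ -0.65854)
a(F) = 1/(3*F) (a(F) = 1/(2*F + F) = 1/(3*F))
-2138 + a(h) = -2138 + 1/(3*(-27/41)) = -2138 + (⅓)*(-41/27) = -2138 - 41/81 = -173219/81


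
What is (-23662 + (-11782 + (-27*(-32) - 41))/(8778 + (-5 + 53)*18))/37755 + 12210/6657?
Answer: 36123342289/29918177870 ≈ 1.2074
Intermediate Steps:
(-23662 + (-11782 + (-27*(-32) - 41))/(8778 + (-5 + 53)*18))/37755 + 12210/6657 = (-23662 + (-11782 + (864 - 41))/(8778 + 48*18))*(1/37755) + 12210*(1/6657) = (-23662 + (-11782 + 823)/(8778 + 864))*(1/37755) + 4070/2219 = (-23662 - 10959/9642)*(1/37755) + 4070/2219 = (-23662 - 10959*1/9642)*(1/37755) + 4070/2219 = (-23662 - 3653/3214)*(1/37755) + 4070/2219 = -76053321/3214*1/37755 + 4070/2219 = -8450369/13482730 + 4070/2219 = 36123342289/29918177870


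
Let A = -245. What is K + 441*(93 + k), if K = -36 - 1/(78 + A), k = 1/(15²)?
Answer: 171087183/4175 ≈ 40979.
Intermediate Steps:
k = 1/225 ≈ 0.0044444
K = -6011/167 (K = -36 - 1/(78 - 245) = -36 - 1/(-167) = -36 - 1*(-1/167) = -36 + 1/167 = -6011/167 ≈ -35.994)
K + 441*(93 + k) = -6011/167 + 441*(93 + 1/225) = -6011/167 + 441*(20926/225) = -6011/167 + 1025374/25 = 171087183/4175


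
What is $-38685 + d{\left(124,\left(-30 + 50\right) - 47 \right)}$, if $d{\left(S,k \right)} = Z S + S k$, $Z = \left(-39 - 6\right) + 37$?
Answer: $-43025$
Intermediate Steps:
$Z = -8$ ($Z = -45 + 37 = -8$)
$d{\left(S,k \right)} = - 8 S + S k$
$-38685 + d{\left(124,\left(-30 + 50\right) - 47 \right)} = -38685 + 124 \left(-8 + \left(\left(-30 + 50\right) - 47\right)\right) = -38685 + 124 \left(-8 + \left(20 - 47\right)\right) = -38685 + 124 \left(-8 - 27\right) = -38685 + 124 \left(-35\right) = -38685 - 4340 = -43025$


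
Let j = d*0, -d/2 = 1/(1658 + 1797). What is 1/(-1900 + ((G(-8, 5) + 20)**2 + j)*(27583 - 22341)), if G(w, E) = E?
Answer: 1/3274350 ≈ 3.0540e-7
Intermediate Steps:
d = -2/3455 (d = -2/(1658 + 1797) = -2/3455 ≈ -0.00057887)
j = 0 (j = -2/3455*0 = 0)
1/(-1900 + ((G(-8, 5) + 20)**2 + j)*(27583 - 22341)) = 1/(-1900 + ((5 + 20)**2 + 0)*(27583 - 22341)) = 1/(-1900 + (25**2 + 0)*5242) = 1/(-1900 + (625 + 0)*5242) = 1/(-1900 + 625*5242) = 1/(-1900 + 3276250) = 1/3274350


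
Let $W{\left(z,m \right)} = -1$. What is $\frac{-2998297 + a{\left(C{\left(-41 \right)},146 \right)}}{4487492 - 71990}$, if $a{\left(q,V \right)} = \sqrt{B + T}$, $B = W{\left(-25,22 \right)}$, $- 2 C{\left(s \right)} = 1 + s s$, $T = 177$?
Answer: $- \frac{2998297}{4415502} + \frac{2 \sqrt{11}}{2207751} \approx -0.67904$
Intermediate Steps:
$C{\left(s \right)} = - \frac{1}{2} - \frac{s^{2}}{2}$ ($C{\left(s \right)} = - \frac{1 + s s}{2} = - \frac{1 + s^{2}}{2} = - \frac{1}{2} - \frac{s^{2}}{2}$)
$B = -1$
$a{\left(q,V \right)} = 4 \sqrt{11}$ ($a{\left(q,V \right)} = \sqrt{-1 + 177} = \sqrt{176} = 4 \sqrt{11}$)
$\frac{-2998297 + a{\left(C{\left(-41 \right)},146 \right)}}{4487492 - 71990} = \frac{-2998297 + 4 \sqrt{11}}{4487492 - 71990} = \frac{-2998297 + 4 \sqrt{11}}{4415502} = \left(-2998297 + 4 \sqrt{11}\right) \frac{1}{4415502} = - \frac{2998297}{4415502} + \frac{2 \sqrt{11}}{2207751}$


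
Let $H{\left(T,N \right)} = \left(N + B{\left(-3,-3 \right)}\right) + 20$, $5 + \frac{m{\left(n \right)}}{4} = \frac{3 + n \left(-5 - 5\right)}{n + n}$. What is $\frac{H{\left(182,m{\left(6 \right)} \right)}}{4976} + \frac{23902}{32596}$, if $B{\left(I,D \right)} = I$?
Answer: $\frac{14777405}{20274712} \approx 0.72886$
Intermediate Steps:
$m{\left(n \right)} = -20 + \frac{2 \left(3 - 10 n\right)}{n}$ ($m{\left(n \right)} = -20 + 4 \frac{3 + n \left(-5 - 5\right)}{n + n} = -20 + 4 \frac{3 + n \left(-10\right)}{2 n} = -20 + 4 \left(3 - 10 n\right) \frac{1}{2 n} = -20 + 4 \frac{3 - 10 n}{2 n} = -20 + \frac{2 \left(3 - 10 n\right)}{n}$)
$H{\left(T,N \right)} = 17 + N$ ($H{\left(T,N \right)} = \left(N - 3\right) + 20 = \left(-3 + N\right) + 20 = 17 + N$)
$\frac{H{\left(182,m{\left(6 \right)} \right)}}{4976} + \frac{23902}{32596} = \frac{17 - \left(40 - \frac{6}{6}\right)}{4976} + \frac{23902}{32596} = \left(17 + \left(-40 + 6 \cdot \frac{1}{6}\right)\right) \frac{1}{4976} + 23902 \cdot \frac{1}{32596} = \left(17 + \left(-40 + 1\right)\right) \frac{1}{4976} + \frac{11951}{16298} = \left(17 - 39\right) \frac{1}{4976} + \frac{11951}{16298} = \left(-22\right) \frac{1}{4976} + \frac{11951}{16298} = - \frac{11}{2488} + \frac{11951}{16298} = \frac{14777405}{20274712}$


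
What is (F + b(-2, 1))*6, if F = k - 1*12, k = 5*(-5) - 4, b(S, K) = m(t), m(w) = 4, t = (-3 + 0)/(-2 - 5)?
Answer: -222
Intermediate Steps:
t = 3/7 (t = -3/(-7) = -3*(-1/7) = 3/7 ≈ 0.42857)
b(S, K) = 4
k = -29 (k = -25 - 4 = -29)
F = -41 (F = -29 - 1*12 = -29 - 12 = -41)
(F + b(-2, 1))*6 = (-41 + 4)*6 = -37*6 = -222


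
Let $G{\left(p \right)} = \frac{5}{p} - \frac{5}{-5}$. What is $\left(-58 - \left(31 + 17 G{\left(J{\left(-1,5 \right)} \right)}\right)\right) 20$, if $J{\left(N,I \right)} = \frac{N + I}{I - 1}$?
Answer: $-3820$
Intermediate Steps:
$J{\left(N,I \right)} = \frac{I + N}{-1 + I}$
$G{\left(p \right)} = 1 + \frac{5}{p}$ ($G{\left(p \right)} = \frac{5}{p} - -1 = \frac{5}{p} + 1 = 1 + \frac{5}{p}$)
$\left(-58 - \left(31 + 17 G{\left(J{\left(-1,5 \right)} \right)}\right)\right) 20 = \left(-58 - \left(31 + 17 \frac{5 + \frac{5 - 1}{-1 + 5}}{\frac{1}{-1 + 5} \left(5 - 1\right)}\right)\right) 20 = \left(-58 - \left(31 + 17 \frac{5 + \frac{1}{4} \cdot 4}{\frac{1}{4} \cdot 4}\right)\right) 20 = \left(-58 - \left(31 + 17 \frac{5 + 1}{1}\right)\right) 20 = \left(-58 - \left(31 + 17 \cdot 1 \cdot 6\right)\right) 20 = \left(-58 - \left(31 + 17 \cdot 6\right)\right) 20 = \left(-58 - 133\right) 20 = \left(-191\right) 20 = -3820$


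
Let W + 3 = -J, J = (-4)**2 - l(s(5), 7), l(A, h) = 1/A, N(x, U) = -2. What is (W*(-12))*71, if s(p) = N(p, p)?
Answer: 16614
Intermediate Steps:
s(p) = -2
J = 33/2 (J = (-4)**2 - 1/(-2) = 16 - 1*(-1/2) = 16 + 1/2 = 33/2 ≈ 16.500)
W = -39/2 (W = -3 - 1*33/2 = -3 - 33/2 = -39/2 ≈ -19.500)
(W*(-12))*71 = -39/2*(-12)*71 = 234*71 = 16614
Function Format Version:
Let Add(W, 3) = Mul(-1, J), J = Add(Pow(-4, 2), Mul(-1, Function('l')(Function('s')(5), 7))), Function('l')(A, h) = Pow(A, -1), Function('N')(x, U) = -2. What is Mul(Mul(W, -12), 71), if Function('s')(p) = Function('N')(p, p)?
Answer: 16614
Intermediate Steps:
Function('s')(p) = -2
J = Rational(33, 2) (J = Add(Pow(-4, 2), Mul(-1, Pow(-2, -1))) = Add(16, Mul(-1, Rational(-1, 2))) = Add(16, Rational(1, 2)) = Rational(33, 2) ≈ 16.500)
W = Rational(-39, 2) (W = Add(-3, Mul(-1, Rational(33, 2))) = Add(-3, Rational(-33, 2)) = Rational(-39, 2) ≈ -19.500)
Mul(Mul(W, -12), 71) = Mul(Mul(Rational(-39, 2), -12), 71) = Mul(234, 71) = 16614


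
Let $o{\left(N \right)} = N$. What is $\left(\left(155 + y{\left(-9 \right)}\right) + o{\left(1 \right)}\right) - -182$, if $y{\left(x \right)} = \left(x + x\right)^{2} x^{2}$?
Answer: $26582$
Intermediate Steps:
$y{\left(x \right)} = 4 x^{4}$ ($y{\left(x \right)} = \left(2 x\right)^{2} x^{2} = 4 x^{2} x^{2} = 4 x^{4}$)
$\left(\left(155 + y{\left(-9 \right)}\right) + o{\left(1 \right)}\right) - -182 = \left(\left(155 + 4 \left(-9\right)^{4}\right) + 1\right) - -182 = \left(\left(155 + 4 \cdot 6561\right) + 1\right) + 182 = \left(\left(155 + 26244\right) + 1\right) + 182 = \left(26399 + 1\right) + 182 = 26400 + 182 = 26582$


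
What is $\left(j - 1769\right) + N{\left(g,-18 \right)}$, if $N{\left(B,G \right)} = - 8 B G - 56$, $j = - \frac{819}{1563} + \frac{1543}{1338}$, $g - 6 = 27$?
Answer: $\frac{2040844475}{697098} \approx 2927.6$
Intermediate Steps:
$g = 33$ ($g = 6 + 27 = 33$)
$j = \frac{438629}{697098}$ ($j = \left(-819\right) \frac{1}{1563} + 1543 \cdot \frac{1}{1338} = - \frac{273}{521} + \frac{1543}{1338} = \frac{438629}{697098} \approx 0.62922$)
$N{\left(B,G \right)} = -56 - 8 B G$ ($N{\left(B,G \right)} = - 8 B G - 56 = -56 - 8 B G$)
$\left(j - 1769\right) + N{\left(g,-18 \right)} = \left(\frac{438629}{697098} - 1769\right) - \left(56 + 264 \left(-18\right)\right) = - \frac{1232727733}{697098} + \left(-56 + 4752\right) = - \frac{1232727733}{697098} + 4696 = \frac{2040844475}{697098}$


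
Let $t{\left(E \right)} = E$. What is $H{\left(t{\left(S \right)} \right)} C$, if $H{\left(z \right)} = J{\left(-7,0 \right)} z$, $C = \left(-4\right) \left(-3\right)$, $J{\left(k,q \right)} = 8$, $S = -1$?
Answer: $-96$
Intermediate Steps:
$C = 12$
$H{\left(z \right)} = 8 z$
$H{\left(t{\left(S \right)} \right)} C = 8 \left(-1\right) 12 = \left(-8\right) 12 = -96$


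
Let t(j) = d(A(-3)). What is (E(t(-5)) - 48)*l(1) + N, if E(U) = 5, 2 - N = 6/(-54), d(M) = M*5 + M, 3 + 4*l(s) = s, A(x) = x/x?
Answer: 425/18 ≈ 23.611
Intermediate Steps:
A(x) = 1
l(s) = -3/4 + s/4
d(M) = 6*M (d(M) = 5*M + M = 6*M)
N = 19/9 (N = 2 - 6/(-54) = 2 - 6*(-1)/54 = 2 - 1*(-1/9) = 2 + 1/9 = 19/9 ≈ 2.1111)
t(j) = 6 (t(j) = 6*1 = 6)
(E(t(-5)) - 48)*l(1) + N = (5 - 48)*(-3/4 + (1/4)*1) + 19/9 = -43*(-3/4 + 1/4) + 19/9 = -43*(-1/2) + 19/9 = 43/2 + 19/9 = 425/18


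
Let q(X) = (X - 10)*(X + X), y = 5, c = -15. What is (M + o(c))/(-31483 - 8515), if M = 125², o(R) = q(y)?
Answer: -2225/5714 ≈ -0.38939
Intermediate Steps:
q(X) = 2*X*(-10 + X) (q(X) = (-10 + X)*(2*X) = 2*X*(-10 + X))
o(R) = -50 (o(R) = 2*5*(-10 + 5) = 2*5*(-5) = -50)
M = 15625
(M + o(c))/(-31483 - 8515) = (15625 - 50)/(-31483 - 8515) = 15575/(-39998) = 15575*(-1/39998) = -2225/5714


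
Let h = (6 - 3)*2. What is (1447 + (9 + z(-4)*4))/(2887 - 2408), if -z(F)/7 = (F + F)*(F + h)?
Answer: 1904/479 ≈ 3.9749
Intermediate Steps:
h = 6 (h = 3*2 = 6)
z(F) = -14*F*(6 + F) (z(F) = -7*(F + F)*(F + 6) = -7*2*F*(6 + F) = -14*F*(6 + F))
(1447 + (9 + z(-4)*4))/(2887 - 2408) = (1447 + (9 - 14*(-4)*(6 - 4)*4))/(2887 - 2408) = (1447 + (9 - 14*(-4)*2*4))/479 = (1447 + (9 + 112*4))*(1/479) = (1447 + (9 + 448))*(1/479) = (1447 + 457)*(1/479) = 1904*(1/479) = 1904/479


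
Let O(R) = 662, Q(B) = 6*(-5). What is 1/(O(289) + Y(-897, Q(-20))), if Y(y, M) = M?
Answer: 1/632 ≈ 0.0015823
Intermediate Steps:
Q(B) = -30
1/(O(289) + Y(-897, Q(-20))) = 1/(662 - 30) = 1/632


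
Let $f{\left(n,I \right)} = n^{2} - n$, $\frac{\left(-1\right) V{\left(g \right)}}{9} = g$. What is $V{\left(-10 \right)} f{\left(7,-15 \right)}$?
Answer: $3780$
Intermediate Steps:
$V{\left(g \right)} = - 9 g$
$V{\left(-10 \right)} f{\left(7,-15 \right)} = \left(-9\right) \left(-10\right) 7 \left(-1 + 7\right) = 90 \cdot 7 \cdot 6 = 90 \cdot 42 = 3780$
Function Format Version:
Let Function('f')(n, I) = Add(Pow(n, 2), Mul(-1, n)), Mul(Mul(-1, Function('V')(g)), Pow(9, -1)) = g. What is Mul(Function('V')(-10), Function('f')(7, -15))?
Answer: 3780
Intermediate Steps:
Function('V')(g) = Mul(-9, g)
Mul(Function('V')(-10), Function('f')(7, -15)) = Mul(Mul(-9, -10), Mul(7, Add(-1, 7))) = Mul(90, Mul(7, 6)) = Mul(90, 42) = 3780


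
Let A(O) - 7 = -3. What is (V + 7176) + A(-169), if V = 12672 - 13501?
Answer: 6351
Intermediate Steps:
V = -829
A(O) = 4 (A(O) = 7 - 3 = 4)
(V + 7176) + A(-169) = (-829 + 7176) + 4 = 6347 + 4 = 6351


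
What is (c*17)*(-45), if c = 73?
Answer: -55845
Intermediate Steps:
(c*17)*(-45) = (73*17)*(-45) = 1241*(-45) = -55845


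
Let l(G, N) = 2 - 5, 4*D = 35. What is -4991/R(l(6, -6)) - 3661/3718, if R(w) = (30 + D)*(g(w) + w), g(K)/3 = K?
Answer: 543683/55770 ≈ 9.7487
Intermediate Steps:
D = 35/4 (D = (1/4)*35 = 35/4 ≈ 8.7500)
g(K) = 3*K
l(G, N) = -3
R(w) = 155*w (R(w) = (30 + 35/4)*(3*w + w) = 155*(4*w)/4 = 155*w)
-4991/R(l(6, -6)) - 3661/3718 = -4991/(155*(-3)) - 3661/3718 = -4991/(-465) - 3661*1/3718 = -4991*(-1/465) - 3661/3718 = 161/15 - 3661/3718 = 543683/55770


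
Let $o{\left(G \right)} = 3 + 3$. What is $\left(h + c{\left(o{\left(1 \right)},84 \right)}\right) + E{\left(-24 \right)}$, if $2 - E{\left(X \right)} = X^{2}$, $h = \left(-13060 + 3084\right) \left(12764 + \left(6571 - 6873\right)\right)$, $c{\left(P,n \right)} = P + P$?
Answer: $-124321474$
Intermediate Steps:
$o{\left(G \right)} = 6$
$c{\left(P,n \right)} = 2 P$
$h = -124320912$ ($h = - 9976 \left(12764 - 302\right) = \left(-9976\right) 12462 = -124320912$)
$E{\left(X \right)} = 2 - X^{2}$
$\left(h + c{\left(o{\left(1 \right)},84 \right)}\right) + E{\left(-24 \right)} = \left(-124320912 + 2 \cdot 6\right) + \left(2 - \left(-24\right)^{2}\right) = \left(-124320912 + 12\right) + \left(2 - 576\right) = -124320900 + \left(2 - 576\right) = -124320900 - 574 = -124321474$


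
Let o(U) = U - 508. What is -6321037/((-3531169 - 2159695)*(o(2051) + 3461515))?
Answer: 6321037/19707792102112 ≈ 3.2074e-7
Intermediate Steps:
o(U) = -508 + U
-6321037/((-3531169 - 2159695)*(o(2051) + 3461515)) = -6321037/((-3531169 - 2159695)*((-508 + 2051) + 3461515)) = -6321037/((-5690864*(1543 + 3461515))) = -6321037/((-5690864*3463058)) = -6321037/(-19707792102112) = -6321037*(-1)/19707792102112 = -1*(-6321037/19707792102112) = 6321037/19707792102112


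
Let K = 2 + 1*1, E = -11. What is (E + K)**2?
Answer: 64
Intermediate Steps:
K = 3 (K = 2 + 1 = 3)
(E + K)**2 = (-11 + 3)**2 = (-8)**2 = 64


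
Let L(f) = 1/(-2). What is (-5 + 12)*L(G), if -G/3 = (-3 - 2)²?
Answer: -7/2 ≈ -3.5000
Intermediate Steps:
G = -75 (G = -3*(-3 - 2)² = -3*(-5)² = -3*25 = -75)
L(f) = -½
(-5 + 12)*L(G) = (-5 + 12)*(-½) = 7*(-½) = -7/2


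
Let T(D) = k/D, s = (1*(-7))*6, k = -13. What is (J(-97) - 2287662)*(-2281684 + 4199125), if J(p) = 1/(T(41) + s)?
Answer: -7610502822569451/1735 ≈ -4.3865e+12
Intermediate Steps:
s = -42 (s = -7*6 = -42)
T(D) = -13/D
J(p) = -41/1735 (J(p) = 1/(-13/41 - 42) = 1/(-1735/41) = -41/1735)
(J(-97) - 2287662)*(-2281684 + 4199125) = (-41/1735 - 2287662)*(-2281684 + 4199125) = -3969093611/1735*1917441 = -7610502822569451/1735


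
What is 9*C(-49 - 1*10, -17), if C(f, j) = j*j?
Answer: 2601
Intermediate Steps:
C(f, j) = j**2
9*C(-49 - 1*10, -17) = 9*(-17)**2 = 9*289 = 2601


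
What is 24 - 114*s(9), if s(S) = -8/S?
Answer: 376/3 ≈ 125.33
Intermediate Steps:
24 - 114*s(9) = 24 - (-912)/9 = 24 - 114*(-8/9) = 24 + 304/3 = 376/3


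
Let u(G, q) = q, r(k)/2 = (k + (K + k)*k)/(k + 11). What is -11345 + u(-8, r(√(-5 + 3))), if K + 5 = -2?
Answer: (-11357*√2 + 124799*I)/(√2 - 11*I) ≈ -11346.0 - 1.4717*I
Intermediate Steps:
K = -7 (K = -5 - 2 = -7)
r(k) = 2*(k + k*(-7 + k))/(11 + k) (r(k) = 2*((k + (-7 + k)*k)/(k + 11)) = 2*((k + k*(-7 + k))/(11 + k)) = 2*(k + k*(-7 + k))/(11 + k))
-11345 + u(-8, r(√(-5 + 3))) = -11345 + 2*√(-5 + 3)*(-6 + √(-5 + 3))/(11 + √(-5 + 3)) = -11345 + 2*√(-2)*(-6 + √(-2))/(11 + √(-2)) = -11345 + 2*(I*√2)*(-6 + I*√2)/(11 + I*√2) = -11345 + 2*I*√2*(-6 + I*√2)/(11 + I*√2)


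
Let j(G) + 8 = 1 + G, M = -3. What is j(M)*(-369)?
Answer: 3690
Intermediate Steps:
j(G) = -7 + G (j(G) = -8 + (1 + G) = -7 + G)
j(M)*(-369) = (-7 - 3)*(-369) = -10*(-369) = 3690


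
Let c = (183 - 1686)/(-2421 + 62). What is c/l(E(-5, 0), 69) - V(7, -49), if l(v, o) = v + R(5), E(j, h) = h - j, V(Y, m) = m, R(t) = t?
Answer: 1157413/23590 ≈ 49.064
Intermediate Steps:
l(v, o) = 5 + v (l(v, o) = v + 5 = 5 + v)
c = 1503/2359 (c = -1503/(-2359) = -1503*(-1/2359) = 1503/2359 ≈ 0.63713)
c/l(E(-5, 0), 69) - V(7, -49) = 1503/(2359*(5 + (0 - 1*(-5)))) - 1*(-49) = 1503/(2359*(5 + (0 + 5))) + 49 = 1503/(2359*(5 + 5)) + 49 = (1503/2359)/10 + 49 = (1503/2359)*(⅒) + 49 = 1503/23590 + 49 = 1157413/23590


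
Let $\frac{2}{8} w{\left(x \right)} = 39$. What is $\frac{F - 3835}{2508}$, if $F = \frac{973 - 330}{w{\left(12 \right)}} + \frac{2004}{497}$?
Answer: $- \frac{296703025}{194450256} \approx -1.5259$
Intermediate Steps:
$w{\left(x \right)} = 156$ ($w{\left(x \right)} = 4 \cdot 39 = 156$)
$F = \frac{632195}{77532}$ ($F = \frac{973 - 330}{156} + \frac{2004}{497} = 643 \cdot \frac{1}{156} + 2004 \cdot \frac{1}{497} = \frac{643}{156} + \frac{2004}{497} = \frac{632195}{77532} \approx 8.154$)
$\frac{F - 3835}{2508} = \frac{\frac{632195}{77532} - 3835}{2508} = \left(- \frac{296703025}{77532}\right) \frac{1}{2508} = - \frac{296703025}{194450256}$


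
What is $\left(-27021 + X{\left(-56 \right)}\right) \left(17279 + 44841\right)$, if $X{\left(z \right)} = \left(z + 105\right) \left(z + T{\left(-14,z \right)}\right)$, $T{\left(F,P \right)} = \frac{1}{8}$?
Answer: $-1848621315$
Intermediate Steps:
$T{\left(F,P \right)} = \frac{1}{8}$
$X{\left(z \right)} = \left(105 + z\right) \left(\frac{1}{8} + z\right)$ ($X{\left(z \right)} = \left(z + 105\right) \left(z + \frac{1}{8}\right) = \left(105 + z\right) \left(\frac{1}{8} + z\right)$)
$\left(-27021 + X{\left(-56 \right)}\right) \left(17279 + 44841\right) = \left(-27021 + \left(\frac{105}{8} + \left(-56\right)^{2} + \frac{841}{8} \left(-56\right)\right)\right) \left(17279 + 44841\right) = \left(-27021 + \left(\frac{105}{8} + 3136 - 5887\right)\right) 62120 = \left(-27021 - \frac{21903}{8}\right) 62120 = \left(- \frac{238071}{8}\right) 62120 = -1848621315$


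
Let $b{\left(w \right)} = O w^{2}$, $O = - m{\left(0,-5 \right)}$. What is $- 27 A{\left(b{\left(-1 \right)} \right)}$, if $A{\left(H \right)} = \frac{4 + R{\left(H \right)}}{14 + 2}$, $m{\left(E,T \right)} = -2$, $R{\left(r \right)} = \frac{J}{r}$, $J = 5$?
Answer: $- \frac{351}{32} \approx -10.969$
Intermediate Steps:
$R{\left(r \right)} = \frac{5}{r}$
$O = 2$ ($O = \left(-1\right) \left(-2\right) = 2$)
$b{\left(w \right)} = 2 w^{2}$
$A{\left(H \right)} = \frac{1}{4} + \frac{5}{16 H}$ ($A{\left(H \right)} = \frac{4 + \frac{5}{H}}{14 + 2} = \frac{4 + \frac{5}{H}}{16} = \left(4 + \frac{5}{H}\right) \frac{1}{16} = \frac{1}{4} + \frac{5}{16 H}$)
$- 27 A{\left(b{\left(-1 \right)} \right)} = - 27 \frac{5 + 4 \cdot 2 \left(-1\right)^{2}}{16 \cdot 2 \left(-1\right)^{2}} = - 27 \frac{5 + 4 \cdot 2 \cdot 1}{16 \cdot 2 \cdot 1} = - 27 \frac{5 + 4 \cdot 2}{16 \cdot 2} = - 27 \cdot \frac{1}{16} \cdot \frac{1}{2} \left(5 + 8\right) = - 27 \cdot \frac{1}{16} \cdot \frac{1}{2} \cdot 13 = \left(-27\right) \frac{13}{32} = - \frac{351}{32}$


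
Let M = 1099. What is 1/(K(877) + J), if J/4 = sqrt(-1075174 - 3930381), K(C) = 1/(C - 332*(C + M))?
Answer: -655155/34376395713219342001 - 1716912296100*I*sqrt(5005555)/34376395713219342001 ≈ -1.9058e-14 - 0.00011174*I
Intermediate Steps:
K(C) = 1/(-364868 - 331*C) (K(C) = 1/(C - 332*(C + 1099)) = 1/(C - 332*(1099 + C)) = 1/(C + (-364868 - 332*C)) = 1/(-364868 - 331*C))
J = 4*I*sqrt(5005555) (J = 4*sqrt(-1075174 - 3930381) = 4*sqrt(-5005555) = 4*(I*sqrt(5005555)) = 4*I*sqrt(5005555) ≈ 8949.2*I)
1/(K(877) + J) = 1/(-1/(364868 + 331*877) + 4*I*sqrt(5005555)) = 1/(-1/(364868 + 290287) + 4*I*sqrt(5005555)) = 1/(-1/655155 + 4*I*sqrt(5005555))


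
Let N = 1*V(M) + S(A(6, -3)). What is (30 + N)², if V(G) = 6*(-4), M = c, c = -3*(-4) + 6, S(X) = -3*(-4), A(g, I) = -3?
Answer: 324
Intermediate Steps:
S(X) = 12
c = 18 (c = 12 + 6 = 18)
M = 18
V(G) = -24
N = -12 (N = 1*(-24) + 12 = -24 + 12 = -12)
(30 + N)² = (30 - 12)² = 18² = 324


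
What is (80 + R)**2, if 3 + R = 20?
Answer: 9409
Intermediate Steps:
R = 17 (R = -3 + 20 = 17)
(80 + R)**2 = (80 + 17)**2 = 97**2 = 9409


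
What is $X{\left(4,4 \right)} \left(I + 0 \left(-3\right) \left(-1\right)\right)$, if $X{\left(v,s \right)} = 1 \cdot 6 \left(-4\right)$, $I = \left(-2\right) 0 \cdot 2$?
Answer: $0$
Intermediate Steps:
$I = 0$ ($I = 0 \cdot 2 = 0$)
$X{\left(v,s \right)} = -24$ ($X{\left(v,s \right)} = 6 \left(-4\right) = -24$)
$X{\left(4,4 \right)} \left(I + 0 \left(-3\right) \left(-1\right)\right) = - 24 \left(0 + 0 \left(-3\right) \left(-1\right)\right) = - 24 \left(0 + 0 \left(-1\right)\right) = - 24 \left(0 + 0\right) = \left(-24\right) 0 = 0$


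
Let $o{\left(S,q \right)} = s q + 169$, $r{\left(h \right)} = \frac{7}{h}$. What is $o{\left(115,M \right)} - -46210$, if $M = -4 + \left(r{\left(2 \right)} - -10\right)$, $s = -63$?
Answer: $\frac{91561}{2} \approx 45781.0$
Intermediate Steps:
$M = \frac{19}{2}$ ($M = -4 + \left(\frac{7}{2} - -10\right) = -4 + \left(7 \cdot \frac{1}{2} + 10\right) = -4 + \left(\frac{7}{2} + 10\right) = -4 + \frac{27}{2} = \frac{19}{2} \approx 9.5$)
$o{\left(S,q \right)} = 169 - 63 q$ ($o{\left(S,q \right)} = - 63 q + 169 = 169 - 63 q$)
$o{\left(115,M \right)} - -46210 = \left(169 - \frac{1197}{2}\right) - -46210 = \left(169 - \frac{1197}{2}\right) + 46210 = - \frac{859}{2} + 46210 = \frac{91561}{2}$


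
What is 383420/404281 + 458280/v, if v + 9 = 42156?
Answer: 22381544380/1893247923 ≈ 11.822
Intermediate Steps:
v = 42147 (v = -9 + 42156 = 42147)
383420/404281 + 458280/v = 383420/404281 + 458280/42147 = 383420*(1/404281) + 458280*(1/42147) = 383420/404281 + 50920/4683 = 22381544380/1893247923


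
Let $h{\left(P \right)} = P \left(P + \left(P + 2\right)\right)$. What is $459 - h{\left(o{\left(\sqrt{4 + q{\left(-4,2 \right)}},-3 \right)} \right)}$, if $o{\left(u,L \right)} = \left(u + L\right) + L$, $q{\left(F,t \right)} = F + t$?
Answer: $395 + 22 \sqrt{2} \approx 426.11$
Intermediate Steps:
$o{\left(u,L \right)} = u + 2 L$ ($o{\left(u,L \right)} = \left(L + u\right) + L = u + 2 L$)
$h{\left(P \right)} = P \left(2 + 2 P\right)$ ($h{\left(P \right)} = P \left(P + \left(2 + P\right)\right) = P \left(2 + 2 P\right)$)
$459 - h{\left(o{\left(\sqrt{4 + q{\left(-4,2 \right)}},-3 \right)} \right)} = 459 - 2 \left(\sqrt{4 + \left(-4 + 2\right)} + 2 \left(-3\right)\right) \left(1 + \left(\sqrt{4 + \left(-4 + 2\right)} + 2 \left(-3\right)\right)\right) = 459 - 2 \left(\sqrt{4 - 2} - 6\right) \left(1 - \left(6 - \sqrt{4 - 2}\right)\right) = 459 - 2 \left(\sqrt{2} - 6\right) \left(1 - \left(6 - \sqrt{2}\right)\right) = 459 - 2 \left(-6 + \sqrt{2}\right) \left(1 - \left(6 - \sqrt{2}\right)\right) = 459 - 2 \left(-6 + \sqrt{2}\right) \left(-5 + \sqrt{2}\right)$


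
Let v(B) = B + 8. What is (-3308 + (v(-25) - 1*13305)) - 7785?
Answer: -24415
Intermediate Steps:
v(B) = 8 + B
(-3308 + (v(-25) - 1*13305)) - 7785 = (-3308 + ((8 - 25) - 1*13305)) - 7785 = (-3308 + (-17 - 13305)) - 7785 = (-3308 - 13322) - 7785 = -16630 - 7785 = -24415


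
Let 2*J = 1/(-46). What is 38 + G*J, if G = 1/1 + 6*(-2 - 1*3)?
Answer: 3525/92 ≈ 38.315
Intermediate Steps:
J = -1/92 (J = (1/2)/(-46) = (1/2)*(-1/46) = -1/92 ≈ -0.010870)
G = -29 (G = 1 + 6*(-2 - 3) = 1 + 6*(-5) = 1 - 30 = -29)
38 + G*J = 38 - 29*(-1/92) = 38 + 29/92 = 3525/92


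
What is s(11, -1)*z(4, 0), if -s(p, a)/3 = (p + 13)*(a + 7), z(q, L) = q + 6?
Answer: -4320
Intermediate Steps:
z(q, L) = 6 + q
s(p, a) = -3*(7 + a)*(13 + p) (s(p, a) = -3*(p + 13)*(a + 7) = -3*(13 + p)*(7 + a) = -3*(7 + a)*(13 + p))
s(11, -1)*z(4, 0) = (-273 - 39*(-1) - 21*11 - 3*(-1)*11)*(6 + 4) = (-273 + 39 - 231 + 33)*10 = -432*10 = -4320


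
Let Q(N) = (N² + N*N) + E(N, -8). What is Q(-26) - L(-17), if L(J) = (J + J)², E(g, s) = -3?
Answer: 193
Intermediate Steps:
L(J) = 4*J² (L(J) = (2*J)² = 4*J²)
Q(N) = -3 + 2*N² (Q(N) = (N² + N*N) - 3 = (N² + N²) - 3 = 2*N² - 3 = -3 + 2*N²)
Q(-26) - L(-17) = (-3 + 2*(-26)²) - 4*(-17)² = (-3 + 2*676) - 4*289 = (-3 + 1352) - 1*1156 = 1349 - 1156 = 193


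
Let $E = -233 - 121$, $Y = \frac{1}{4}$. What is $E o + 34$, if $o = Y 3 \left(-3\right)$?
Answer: $\frac{1661}{2} \approx 830.5$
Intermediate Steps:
$Y = \frac{1}{4} \approx 0.25$
$o = - \frac{9}{4}$ ($o = \frac{1}{4} \cdot 3 \left(-3\right) = \frac{3}{4} \left(-3\right) = - \frac{9}{4} \approx -2.25$)
$E = -354$ ($E = -233 - 121 = -354$)
$E o + 34 = \left(-354\right) \left(- \frac{9}{4}\right) + 34 = \frac{1593}{2} + 34 = \frac{1661}{2}$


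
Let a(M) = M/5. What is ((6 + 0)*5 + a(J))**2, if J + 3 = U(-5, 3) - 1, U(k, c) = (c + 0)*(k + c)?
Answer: 784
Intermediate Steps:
U(k, c) = c*(c + k)
J = -10 (J = -3 + (3*(3 - 5) - 1) = -3 + (3*(-2) - 1) = -3 + (-6 - 1) = -3 - 7 = -10)
a(M) = M/5 (a(M) = M*(1/5) = M/5)
((6 + 0)*5 + a(J))**2 = ((6 + 0)*5 + (1/5)*(-10))**2 = (6*5 - 2)**2 = (30 - 2)**2 = 28**2 = 784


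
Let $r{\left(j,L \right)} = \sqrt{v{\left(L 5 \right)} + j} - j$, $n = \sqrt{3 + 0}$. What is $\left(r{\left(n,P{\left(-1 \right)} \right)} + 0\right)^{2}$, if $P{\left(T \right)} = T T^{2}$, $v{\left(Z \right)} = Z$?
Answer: $\left(\sqrt{3} - \sqrt{-5 + \sqrt{3}}\right)^{2} \approx -0.26795 - 6.2622 i$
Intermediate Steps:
$P{\left(T \right)} = T^{3}$
$n = \sqrt{3} \approx 1.732$
$r{\left(j,L \right)} = \sqrt{j + 5 L} - j$ ($r{\left(j,L \right)} = \sqrt{L 5 + j} - j = \sqrt{5 L + j} - j = \sqrt{j + 5 L} - j$)
$\left(r{\left(n,P{\left(-1 \right)} \right)} + 0\right)^{2} = \left(\left(\sqrt{\sqrt{3} + 5 \left(-1\right)^{3}} - \sqrt{3}\right) + 0\right)^{2} = \left(\left(\sqrt{\sqrt{3} + 5 \left(-1\right)} - \sqrt{3}\right) + 0\right)^{2} = \left(\left(\sqrt{\sqrt{3} - 5} - \sqrt{3}\right) + 0\right)^{2} = \left(\left(\sqrt{-5 + \sqrt{3}} - \sqrt{3}\right) + 0\right)^{2} = \left(\sqrt{-5 + \sqrt{3}} - \sqrt{3}\right)^{2}$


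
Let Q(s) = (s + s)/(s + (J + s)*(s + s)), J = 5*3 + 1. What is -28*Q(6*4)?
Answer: -56/81 ≈ -0.69136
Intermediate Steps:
J = 16 (J = 15 + 1 = 16)
Q(s) = 2*s/(s + 2*s*(16 + s)) (Q(s) = (s + s)/(s + (16 + s)*(s + s)) = (2*s)/(s + (16 + s)*(2*s)) = (2*s)/(s + 2*s*(16 + s)) = 2*s/(s + 2*s*(16 + s)))
-28*Q(6*4) = -56/(33 + 2*(6*4)) = -56/(33 + 2*24) = -56/(33 + 48) = -56/81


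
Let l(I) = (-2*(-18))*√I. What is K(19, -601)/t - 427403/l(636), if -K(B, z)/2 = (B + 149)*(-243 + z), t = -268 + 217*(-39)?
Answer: -283584/8731 - 427403*√159/11448 ≈ -503.25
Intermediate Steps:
t = -8731 (t = -268 - 8463 = -8731)
K(B, z) = -2*(-243 + z)*(149 + B) (K(B, z) = -2*(B + 149)*(-243 + z) = -2*(149 + B)*(-243 + z) = -2*(-243 + z)*(149 + B))
l(I) = 36*√I
K(19, -601)/t - 427403/l(636) = (72414 - 298*(-601) + 486*19 - 2*19*(-601))/(-8731) - 427403*√159/11448 = (72414 + 179098 + 9234 + 22838)*(-1/8731) - 427403*√159/11448 = 283584*(-1/8731) - 427403*√159/11448 = -283584/8731 - 427403*√159/11448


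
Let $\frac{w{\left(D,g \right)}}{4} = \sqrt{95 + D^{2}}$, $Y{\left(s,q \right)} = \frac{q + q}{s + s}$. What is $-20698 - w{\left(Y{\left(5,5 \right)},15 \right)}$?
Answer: $-20698 - 16 \sqrt{6} \approx -20737.0$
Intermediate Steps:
$Y{\left(s,q \right)} = \frac{q}{s}$ ($Y{\left(s,q \right)} = \frac{2 q}{2 s} = 2 q \frac{1}{2 s} = \frac{q}{s}$)
$w{\left(D,g \right)} = 4 \sqrt{95 + D^{2}}$
$-20698 - w{\left(Y{\left(5,5 \right)},15 \right)} = -20698 - 4 \sqrt{95 + \left(\frac{5}{5}\right)^{2}} = -20698 - 4 \sqrt{95 + \left(5 \cdot \frac{1}{5}\right)^{2}} = -20698 - 4 \sqrt{95 + 1^{2}} = -20698 - 4 \sqrt{95 + 1} = -20698 - 4 \sqrt{96} = -20698 - 4 \cdot 4 \sqrt{6} = -20698 - 16 \sqrt{6}$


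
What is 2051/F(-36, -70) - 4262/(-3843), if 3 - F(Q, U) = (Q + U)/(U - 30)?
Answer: 394513064/372771 ≈ 1058.3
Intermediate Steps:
F(Q, U) = 3 - (Q + U)/(-30 + U) (F(Q, U) = 3 - (Q + U)/(U - 30) = 3 - (Q + U)/(-30 + U))
2051/F(-36, -70) - 4262/(-3843) = 2051/(((-90 - 1*(-36) + 2*(-70))/(-30 - 70))) - 4262/(-3843) = 2051/(((-90 + 36 - 140)/(-100))) - 4262*(-1/3843) = 2051/((-1/100*(-194))) + 4262/3843 = 2051/(97/50) + 4262/3843 = 2051*(50/97) + 4262/3843 = 102550/97 + 4262/3843 = 394513064/372771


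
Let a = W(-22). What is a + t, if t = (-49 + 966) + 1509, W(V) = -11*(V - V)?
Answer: 2426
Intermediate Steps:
W(V) = 0 (W(V) = -11*0 = 0)
a = 0
t = 2426 (t = 917 + 1509 = 2426)
a + t = 0 + 2426 = 2426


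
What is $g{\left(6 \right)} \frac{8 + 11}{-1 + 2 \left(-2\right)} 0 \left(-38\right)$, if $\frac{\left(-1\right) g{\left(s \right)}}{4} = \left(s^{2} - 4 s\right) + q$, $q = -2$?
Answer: $0$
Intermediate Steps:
$g{\left(s \right)} = 8 - 4 s^{2} + 16 s$ ($g{\left(s \right)} = - 4 \left(\left(s^{2} - 4 s\right) - 2\right) = - 4 \left(-2 + s^{2} - 4 s\right) = 8 - 4 s^{2} + 16 s$)
$g{\left(6 \right)} \frac{8 + 11}{-1 + 2 \left(-2\right)} 0 \left(-38\right) = \left(8 - 4 \cdot 6^{2} + 16 \cdot 6\right) \frac{8 + 11}{-1 + 2 \left(-2\right)} 0 \left(-38\right) = \left(8 - 144 + 96\right) \frac{19}{-1 - 4} \cdot 0 \left(-38\right) = \left(8 - 144 + 96\right) \frac{19}{-5} \cdot 0 \left(-38\right) = - 40 \cdot 19 \left(- \frac{1}{5}\right) 0 \left(-38\right) = - 40 \left(\left(- \frac{19}{5}\right) 0\right) \left(-38\right) = \left(-40\right) 0 \left(-38\right) = 0 \left(-38\right) = 0$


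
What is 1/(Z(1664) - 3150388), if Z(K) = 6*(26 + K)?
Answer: -1/3140248 ≈ -3.1845e-7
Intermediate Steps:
Z(K) = 156 + 6*K
1/(Z(1664) - 3150388) = 1/((156 + 6*1664) - 3150388) = 1/((156 + 9984) - 3150388) = 1/(10140 - 3150388) = 1/(-3140248) = -1/3140248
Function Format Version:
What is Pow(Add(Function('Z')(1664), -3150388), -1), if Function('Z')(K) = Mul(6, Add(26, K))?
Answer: Rational(-1, 3140248) ≈ -3.1845e-7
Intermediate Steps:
Function('Z')(K) = Add(156, Mul(6, K))
Pow(Add(Function('Z')(1664), -3150388), -1) = Pow(Add(Add(156, Mul(6, 1664)), -3150388), -1) = Pow(Add(Add(156, 9984), -3150388), -1) = Pow(Add(10140, -3150388), -1) = Pow(-3140248, -1) = Rational(-1, 3140248)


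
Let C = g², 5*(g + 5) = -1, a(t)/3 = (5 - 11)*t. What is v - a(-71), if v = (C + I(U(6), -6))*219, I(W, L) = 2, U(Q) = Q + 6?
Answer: 127044/25 ≈ 5081.8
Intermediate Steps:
U(Q) = 6 + Q
a(t) = -18*t (a(t) = 3*((5 - 11)*t) = 3*(-6*t) = -18*t)
g = -26/5 (g = -5 + (⅕)*(-1) = -5 - ⅕ = -26/5 ≈ -5.2000)
C = 676/25 (C = (-26/5)² = 676/25 ≈ 27.040)
v = 158994/25 (v = (676/25 + 2)*219 = (726/25)*219 = 158994/25 ≈ 6359.8)
v - a(-71) = 158994/25 - (-18)*(-71) = 158994/25 - 1*1278 = 158994/25 - 1278 = 127044/25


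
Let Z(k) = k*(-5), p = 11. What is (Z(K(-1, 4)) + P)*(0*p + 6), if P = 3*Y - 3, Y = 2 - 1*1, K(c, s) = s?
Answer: -120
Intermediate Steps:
Y = 1 (Y = 2 - 1 = 1)
Z(k) = -5*k
P = 0 (P = 3*1 - 3 = 3 - 3 = 0)
(Z(K(-1, 4)) + P)*(0*p + 6) = (-5*4 + 0)*(0*11 + 6) = (-20 + 0)*(0 + 6) = -20*6 = -120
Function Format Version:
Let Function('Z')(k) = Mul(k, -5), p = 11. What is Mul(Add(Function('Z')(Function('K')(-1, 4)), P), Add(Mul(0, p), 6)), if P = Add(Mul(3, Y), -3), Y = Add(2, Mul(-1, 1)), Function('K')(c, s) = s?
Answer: -120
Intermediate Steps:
Y = 1 (Y = Add(2, -1) = 1)
Function('Z')(k) = Mul(-5, k)
P = 0 (P = Add(Mul(3, 1), -3) = Add(3, -3) = 0)
Mul(Add(Function('Z')(Function('K')(-1, 4)), P), Add(Mul(0, p), 6)) = Mul(Add(Mul(-5, 4), 0), Add(Mul(0, 11), 6)) = Mul(Add(-20, 0), Add(0, 6)) = Mul(-20, 6) = -120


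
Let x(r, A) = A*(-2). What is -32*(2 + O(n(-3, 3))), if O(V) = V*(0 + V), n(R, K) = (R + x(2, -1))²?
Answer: -96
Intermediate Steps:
x(r, A) = -2*A
n(R, K) = (2 + R)² (n(R, K) = (R - 2*(-1))² = (R + 2)² = (2 + R)²)
O(V) = V² (O(V) = V*V = V²)
-32*(2 + O(n(-3, 3))) = -32*(2 + ((2 - 3)²)²) = -32*(2 + ((-1)²)²) = -32*(2 + 1²) = -32*(2 + 1) = -32*3 = -96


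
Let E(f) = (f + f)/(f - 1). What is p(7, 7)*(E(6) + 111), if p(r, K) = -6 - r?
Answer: -7371/5 ≈ -1474.2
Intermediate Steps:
E(f) = 2*f/(-1 + f) (E(f) = (2*f)/(-1 + f) = 2*f/(-1 + f))
p(7, 7)*(E(6) + 111) = (-6 - 1*7)*(2*6/(-1 + 6) + 111) = (-6 - 7)*(2*6/5 + 111) = -13*(2*6*(⅕) + 111) = -13*(12/5 + 111) = -13*567/5 = -7371/5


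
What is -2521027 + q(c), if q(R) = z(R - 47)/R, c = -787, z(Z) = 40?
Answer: -1984048289/787 ≈ -2.5210e+6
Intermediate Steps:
q(R) = 40/R
-2521027 + q(c) = -2521027 + 40/(-787) = -2521027 + 40*(-1/787) = -2521027 - 40/787 = -1984048289/787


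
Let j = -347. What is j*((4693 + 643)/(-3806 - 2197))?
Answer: 2776/9 ≈ 308.44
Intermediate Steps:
j*((4693 + 643)/(-3806 - 2197)) = -347*(4693 + 643)/(-3806 - 2197) = -1851592/(-6003) = -1851592*(-1)/6003 = -347*(-8/9) = 2776/9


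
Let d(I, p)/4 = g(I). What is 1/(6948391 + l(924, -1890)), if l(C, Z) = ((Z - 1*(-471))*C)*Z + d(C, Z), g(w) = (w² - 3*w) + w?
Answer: 1/2488440943 ≈ 4.0186e-10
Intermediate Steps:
g(w) = w² - 2*w
d(I, p) = 4*I*(-2 + I) (d(I, p) = 4*(I*(-2 + I)) = 4*I*(-2 + I))
l(C, Z) = 4*C*(-2 + C) + C*Z*(471 + Z) (l(C, Z) = ((Z - 1*(-471))*C)*Z + 4*C*(-2 + C) = ((Z + 471)*C)*Z + 4*C*(-2 + C) = ((471 + Z)*C)*Z + 4*C*(-2 + C) = (C*(471 + Z))*Z + 4*C*(-2 + C) = C*Z*(471 + Z) + 4*C*(-2 + C) = 4*C*(-2 + C) + C*Z*(471 + Z))
1/(6948391 + l(924, -1890)) = 1/(6948391 + 924*(-8 + (-1890)² + 4*924 + 471*(-1890))) = 1/(6948391 + 924*(-8 + 3572100 + 3696 - 890190)) = 1/(6948391 + 924*2685598) = 1/(6948391 + 2481492552) = 1/2488440943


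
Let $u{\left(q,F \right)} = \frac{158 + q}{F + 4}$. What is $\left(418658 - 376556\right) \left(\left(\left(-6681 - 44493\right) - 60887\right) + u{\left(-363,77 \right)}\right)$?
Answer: $- \frac{42462888988}{9} \approx -4.7181 \cdot 10^{9}$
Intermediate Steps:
$u{\left(q,F \right)} = \frac{158 + q}{4 + F}$
$\left(418658 - 376556\right) \left(\left(\left(-6681 - 44493\right) - 60887\right) + u{\left(-363,77 \right)}\right) = \left(418658 - 376556\right) \left(\left(\left(-6681 - 44493\right) - 60887\right) + \frac{158 - 363}{4 + 77}\right) = 42102 \left(\left(-51174 - 60887\right) + \frac{1}{81} \left(-205\right)\right) = 42102 \left(-112061 + \frac{1}{81} \left(-205\right)\right) = 42102 \left(-112061 - \frac{205}{81}\right) = 42102 \left(- \frac{9077146}{81}\right) = - \frac{42462888988}{9}$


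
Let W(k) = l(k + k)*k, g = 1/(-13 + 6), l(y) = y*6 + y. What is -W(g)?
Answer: -2/7 ≈ -0.28571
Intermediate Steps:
l(y) = 7*y (l(y) = 6*y + y = 7*y)
g = -⅐ (g = 1/(-7) = -⅐ ≈ -0.14286)
W(k) = 14*k² (W(k) = (7*(k + k))*k = (7*(2*k))*k = (14*k)*k = 14*k²)
-W(g) = -14*(-⅐)² = -14/49 = -1*2/7 = -2/7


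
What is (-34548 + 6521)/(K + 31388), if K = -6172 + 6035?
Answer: -28027/31251 ≈ -0.89684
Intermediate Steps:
K = -137
(-34548 + 6521)/(K + 31388) = (-34548 + 6521)/(-137 + 31388) = -28027/31251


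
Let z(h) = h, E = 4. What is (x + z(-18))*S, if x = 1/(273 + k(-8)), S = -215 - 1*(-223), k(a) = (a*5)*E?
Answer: -16264/113 ≈ -143.93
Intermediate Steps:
k(a) = 20*a (k(a) = (a*5)*4 = (5*a)*4 = 20*a)
S = 8 (S = -215 + 223 = 8)
x = 1/113 (x = 1/(273 + 20*(-8)) = 1/(273 - 160) = 1/113 ≈ 0.0088496)
(x + z(-18))*S = (1/113 - 18)*8 = -2033/113*8 = -16264/113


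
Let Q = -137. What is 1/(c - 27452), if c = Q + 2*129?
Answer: -1/27331 ≈ -3.6588e-5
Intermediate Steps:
c = 121 (c = -137 + 2*129 = -137 + 258 = 121)
1/(c - 27452) = 1/(121 - 27452) = 1/(-27331) = -1/27331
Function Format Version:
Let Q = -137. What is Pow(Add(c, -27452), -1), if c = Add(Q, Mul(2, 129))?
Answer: Rational(-1, 27331) ≈ -3.6588e-5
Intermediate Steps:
c = 121 (c = Add(-137, Mul(2, 129)) = Add(-137, 258) = 121)
Pow(Add(c, -27452), -1) = Pow(Add(121, -27452), -1) = Pow(-27331, -1) = Rational(-1, 27331)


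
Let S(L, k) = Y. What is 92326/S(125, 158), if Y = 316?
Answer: 46163/158 ≈ 292.17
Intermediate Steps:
S(L, k) = 316
92326/S(125, 158) = 92326/316 = 92326*(1/316) = 46163/158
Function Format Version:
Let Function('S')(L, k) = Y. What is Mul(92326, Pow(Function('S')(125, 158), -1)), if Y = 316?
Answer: Rational(46163, 158) ≈ 292.17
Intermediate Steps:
Function('S')(L, k) = 316
Mul(92326, Pow(Function('S')(125, 158), -1)) = Mul(92326, Pow(316, -1)) = Mul(92326, Rational(1, 316)) = Rational(46163, 158)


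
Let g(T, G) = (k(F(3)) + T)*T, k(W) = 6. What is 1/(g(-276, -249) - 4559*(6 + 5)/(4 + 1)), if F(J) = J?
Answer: 5/322451 ≈ 1.5506e-5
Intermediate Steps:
g(T, G) = T*(6 + T) (g(T, G) = (6 + T)*T = T*(6 + T))
1/(g(-276, -249) - 4559*(6 + 5)/(4 + 1)) = 1/(-276*(6 - 276) - 4559*(6 + 5)/(4 + 1)) = 1/(-276*(-270) - 50149/5) = 1/(74520 - 50149/5) = 1/(322451/5) = 5/322451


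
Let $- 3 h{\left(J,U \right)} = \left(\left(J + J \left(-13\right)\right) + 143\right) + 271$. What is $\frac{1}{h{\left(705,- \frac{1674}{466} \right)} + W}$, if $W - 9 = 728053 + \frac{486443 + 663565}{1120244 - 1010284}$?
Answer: $\frac{13745}{10044220031} \approx 1.3684 \cdot 10^{-6}$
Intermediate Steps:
$h{\left(J,U \right)} = -138 + 4 J$ ($h{\left(J,U \right)} = - \frac{\left(\left(J + J \left(-13\right)\right) + 143\right) + 271}{3} = - \frac{\left(\left(J - 13 J\right) + 143\right) + 271}{3} = - \frac{\left(- 12 J + 143\right) + 271}{3} = - \frac{\left(143 - 12 J\right) + 271}{3} = - \frac{414 - 12 J}{3} = -138 + 4 J$)
$W = \frac{10007355941}{13745}$ ($W = 9 + \left(728053 + \frac{486443 + 663565}{1120244 - 1010284}\right) = 9 + \left(728053 + \frac{1150008}{109960}\right) = 9 + \left(728053 + 1150008 \cdot \frac{1}{109960}\right) = 9 + \left(728053 + \frac{143751}{13745}\right) = 9 + \frac{10007232236}{13745} = \frac{10007355941}{13745} \approx 7.2807 \cdot 10^{5}$)
$\frac{1}{h{\left(705,- \frac{1674}{466} \right)} + W} = \frac{1}{\left(-138 + 4 \cdot 705\right) + \frac{10007355941}{13745}} = \frac{1}{\left(-138 + 2820\right) + \frac{10007355941}{13745}} = \frac{1}{2682 + \frac{10007355941}{13745}} = \frac{1}{\frac{10044220031}{13745}} = \frac{13745}{10044220031}$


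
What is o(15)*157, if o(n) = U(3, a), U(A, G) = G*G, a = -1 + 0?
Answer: 157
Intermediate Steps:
a = -1
U(A, G) = G**2
o(n) = 1 (o(n) = (-1)**2 = 1)
o(15)*157 = 1*157 = 157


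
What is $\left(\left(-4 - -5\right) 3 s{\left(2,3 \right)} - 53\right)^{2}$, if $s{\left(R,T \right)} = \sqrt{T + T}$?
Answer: $2863 - 318 \sqrt{6} \approx 2084.1$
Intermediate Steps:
$s{\left(R,T \right)} = \sqrt{2} \sqrt{T}$ ($s{\left(R,T \right)} = \sqrt{2 T} = \sqrt{2} \sqrt{T}$)
$\left(\left(-4 - -5\right) 3 s{\left(2,3 \right)} - 53\right)^{2} = \left(\left(-4 - -5\right) 3 \sqrt{2} \sqrt{3} - 53\right)^{2} = \left(\left(-4 + 5\right) 3 \sqrt{6} - 53\right)^{2} = \left(1 \cdot 3 \sqrt{6} - 53\right)^{2} = \left(3 \sqrt{6} - 53\right)^{2} = \left(-53 + 3 \sqrt{6}\right)^{2}$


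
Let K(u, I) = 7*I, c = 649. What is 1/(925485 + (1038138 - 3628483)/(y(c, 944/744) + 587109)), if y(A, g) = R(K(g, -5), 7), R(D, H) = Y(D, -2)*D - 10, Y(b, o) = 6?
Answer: 586889/543154375820 ≈ 1.0805e-6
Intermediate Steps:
R(D, H) = -10 + 6*D (R(D, H) = 6*D - 10 = -10 + 6*D)
y(A, g) = -220 (y(A, g) = -10 + 6*(7*(-5)) = -10 + 6*(-35) = -10 - 210 = -220)
1/(925485 + (1038138 - 3628483)/(y(c, 944/744) + 587109)) = 1/(925485 + (1038138 - 3628483)/(-220 + 587109)) = 1/(925485 - 2590345/586889) = 1/(543154375820/586889) = 586889/543154375820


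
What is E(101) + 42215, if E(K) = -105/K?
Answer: 4263610/101 ≈ 42214.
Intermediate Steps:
E(101) + 42215 = -105/101 + 42215 = 4263610/101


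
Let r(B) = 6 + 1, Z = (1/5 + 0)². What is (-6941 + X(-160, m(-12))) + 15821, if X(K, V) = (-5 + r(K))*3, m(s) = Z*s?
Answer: 8886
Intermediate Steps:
Z = 1/25 (Z = (1*(⅕) + 0)² = (⅕ + 0)² = (⅕)² = 1/25 ≈ 0.040000)
m(s) = s/25
r(B) = 7
X(K, V) = 6 (X(K, V) = (-5 + 7)*3 = 2*3 = 6)
(-6941 + X(-160, m(-12))) + 15821 = (-6941 + 6) + 15821 = -6935 + 15821 = 8886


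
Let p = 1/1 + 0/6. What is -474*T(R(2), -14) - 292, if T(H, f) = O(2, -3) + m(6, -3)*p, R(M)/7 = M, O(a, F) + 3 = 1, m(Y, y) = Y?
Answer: -2188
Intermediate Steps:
O(a, F) = -2 (O(a, F) = -3 + 1 = -2)
p = 1 (p = 1*1 + 0*(⅙) = 1 + 0 = 1)
R(M) = 7*M
T(H, f) = 4 (T(H, f) = -2 + 6*1 = -2 + 6 = 4)
-474*T(R(2), -14) - 292 = -474*4 - 292 = -1896 - 292 = -2188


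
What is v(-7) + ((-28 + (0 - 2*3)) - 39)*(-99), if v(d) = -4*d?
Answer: 7255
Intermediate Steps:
v(-7) + ((-28 + (0 - 2*3)) - 39)*(-99) = -4*(-7) + ((-28 + (0 - 2*3)) - 39)*(-99) = 28 + ((-28 + (0 - 6)) - 39)*(-99) = 28 + ((-28 - 6) - 39)*(-99) = 28 + (-34 - 39)*(-99) = 28 - 73*(-99) = 28 + 7227 = 7255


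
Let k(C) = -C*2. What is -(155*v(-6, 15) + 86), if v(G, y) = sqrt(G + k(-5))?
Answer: -396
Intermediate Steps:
k(C) = -2*C
v(G, y) = sqrt(10 + G) (v(G, y) = sqrt(G - 2*(-5)) = sqrt(G + 10) = sqrt(10 + G))
-(155*v(-6, 15) + 86) = -(155*sqrt(10 - 6) + 86) = -(155*sqrt(4) + 86) = -(155*2 + 86) = -(310 + 86) = -1*396 = -396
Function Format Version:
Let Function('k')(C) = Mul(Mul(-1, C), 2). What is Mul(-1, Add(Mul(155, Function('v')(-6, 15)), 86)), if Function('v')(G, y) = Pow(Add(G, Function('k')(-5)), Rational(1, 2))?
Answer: -396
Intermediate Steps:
Function('k')(C) = Mul(-2, C)
Function('v')(G, y) = Pow(Add(10, G), Rational(1, 2)) (Function('v')(G, y) = Pow(Add(G, Mul(-2, -5)), Rational(1, 2)) = Pow(Add(G, 10), Rational(1, 2)) = Pow(Add(10, G), Rational(1, 2)))
Mul(-1, Add(Mul(155, Function('v')(-6, 15)), 86)) = Mul(-1, Add(Mul(155, Pow(Add(10, -6), Rational(1, 2))), 86)) = Mul(-1, Add(Mul(155, Pow(4, Rational(1, 2))), 86)) = Mul(-1, Add(Mul(155, 2), 86)) = Mul(-1, Add(310, 86)) = Mul(-1, 396) = -396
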